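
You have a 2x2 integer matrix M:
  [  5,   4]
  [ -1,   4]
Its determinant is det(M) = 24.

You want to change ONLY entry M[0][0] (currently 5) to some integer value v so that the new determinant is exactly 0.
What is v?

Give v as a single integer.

det is linear in entry M[0][0]: det = old_det + (v - 5) * C_00
Cofactor C_00 = 4
Want det = 0: 24 + (v - 5) * 4 = 0
  (v - 5) = -24 / 4 = -6
  v = 5 + (-6) = -1

Answer: -1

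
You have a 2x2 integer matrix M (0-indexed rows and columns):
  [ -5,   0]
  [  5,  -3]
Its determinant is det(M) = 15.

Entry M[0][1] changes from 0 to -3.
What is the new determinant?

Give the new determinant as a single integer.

Answer: 30

Derivation:
det is linear in row 0: changing M[0][1] by delta changes det by delta * cofactor(0,1).
Cofactor C_01 = (-1)^(0+1) * minor(0,1) = -5
Entry delta = -3 - 0 = -3
Det delta = -3 * -5 = 15
New det = 15 + 15 = 30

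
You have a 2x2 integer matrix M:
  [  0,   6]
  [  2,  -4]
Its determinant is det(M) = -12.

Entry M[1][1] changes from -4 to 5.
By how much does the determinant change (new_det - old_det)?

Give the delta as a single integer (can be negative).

Answer: 0

Derivation:
Cofactor C_11 = 0
Entry delta = 5 - -4 = 9
Det delta = entry_delta * cofactor = 9 * 0 = 0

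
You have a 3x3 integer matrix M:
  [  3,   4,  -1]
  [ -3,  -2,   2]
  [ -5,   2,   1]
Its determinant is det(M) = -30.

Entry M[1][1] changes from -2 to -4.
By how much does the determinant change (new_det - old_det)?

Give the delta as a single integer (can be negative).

Answer: 4

Derivation:
Cofactor C_11 = -2
Entry delta = -4 - -2 = -2
Det delta = entry_delta * cofactor = -2 * -2 = 4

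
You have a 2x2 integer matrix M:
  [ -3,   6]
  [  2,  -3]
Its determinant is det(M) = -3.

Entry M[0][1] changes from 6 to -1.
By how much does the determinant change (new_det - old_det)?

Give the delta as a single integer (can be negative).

Answer: 14

Derivation:
Cofactor C_01 = -2
Entry delta = -1 - 6 = -7
Det delta = entry_delta * cofactor = -7 * -2 = 14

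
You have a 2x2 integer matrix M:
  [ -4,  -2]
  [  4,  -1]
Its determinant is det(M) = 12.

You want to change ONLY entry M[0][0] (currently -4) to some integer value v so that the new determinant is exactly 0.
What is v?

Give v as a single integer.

Answer: 8

Derivation:
det is linear in entry M[0][0]: det = old_det + (v - -4) * C_00
Cofactor C_00 = -1
Want det = 0: 12 + (v - -4) * -1 = 0
  (v - -4) = -12 / -1 = 12
  v = -4 + (12) = 8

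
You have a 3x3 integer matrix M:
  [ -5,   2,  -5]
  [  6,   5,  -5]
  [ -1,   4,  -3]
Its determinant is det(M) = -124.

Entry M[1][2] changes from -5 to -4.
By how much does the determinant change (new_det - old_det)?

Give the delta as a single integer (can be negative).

Cofactor C_12 = 18
Entry delta = -4 - -5 = 1
Det delta = entry_delta * cofactor = 1 * 18 = 18

Answer: 18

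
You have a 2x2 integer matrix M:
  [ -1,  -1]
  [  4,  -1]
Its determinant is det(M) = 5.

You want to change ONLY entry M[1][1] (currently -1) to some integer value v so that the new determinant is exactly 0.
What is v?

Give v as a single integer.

det is linear in entry M[1][1]: det = old_det + (v - -1) * C_11
Cofactor C_11 = -1
Want det = 0: 5 + (v - -1) * -1 = 0
  (v - -1) = -5 / -1 = 5
  v = -1 + (5) = 4

Answer: 4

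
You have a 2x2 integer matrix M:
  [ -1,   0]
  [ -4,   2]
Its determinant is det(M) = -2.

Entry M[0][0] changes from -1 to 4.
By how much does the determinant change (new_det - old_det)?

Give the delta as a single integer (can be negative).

Answer: 10

Derivation:
Cofactor C_00 = 2
Entry delta = 4 - -1 = 5
Det delta = entry_delta * cofactor = 5 * 2 = 10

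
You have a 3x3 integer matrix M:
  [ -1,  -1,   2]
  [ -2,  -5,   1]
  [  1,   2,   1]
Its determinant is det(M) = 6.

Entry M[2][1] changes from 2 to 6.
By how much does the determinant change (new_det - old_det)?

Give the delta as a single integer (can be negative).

Answer: -12

Derivation:
Cofactor C_21 = -3
Entry delta = 6 - 2 = 4
Det delta = entry_delta * cofactor = 4 * -3 = -12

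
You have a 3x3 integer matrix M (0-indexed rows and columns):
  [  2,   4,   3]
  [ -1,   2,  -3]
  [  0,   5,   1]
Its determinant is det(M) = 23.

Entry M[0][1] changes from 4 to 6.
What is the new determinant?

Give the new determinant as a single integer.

Answer: 25

Derivation:
det is linear in row 0: changing M[0][1] by delta changes det by delta * cofactor(0,1).
Cofactor C_01 = (-1)^(0+1) * minor(0,1) = 1
Entry delta = 6 - 4 = 2
Det delta = 2 * 1 = 2
New det = 23 + 2 = 25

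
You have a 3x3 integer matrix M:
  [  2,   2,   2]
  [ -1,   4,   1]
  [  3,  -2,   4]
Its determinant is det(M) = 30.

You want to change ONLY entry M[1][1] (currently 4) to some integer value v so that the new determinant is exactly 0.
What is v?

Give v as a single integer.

det is linear in entry M[1][1]: det = old_det + (v - 4) * C_11
Cofactor C_11 = 2
Want det = 0: 30 + (v - 4) * 2 = 0
  (v - 4) = -30 / 2 = -15
  v = 4 + (-15) = -11

Answer: -11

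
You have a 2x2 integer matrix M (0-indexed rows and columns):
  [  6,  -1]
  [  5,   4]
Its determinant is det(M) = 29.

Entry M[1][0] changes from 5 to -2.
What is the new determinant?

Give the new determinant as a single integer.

det is linear in row 1: changing M[1][0] by delta changes det by delta * cofactor(1,0).
Cofactor C_10 = (-1)^(1+0) * minor(1,0) = 1
Entry delta = -2 - 5 = -7
Det delta = -7 * 1 = -7
New det = 29 + -7 = 22

Answer: 22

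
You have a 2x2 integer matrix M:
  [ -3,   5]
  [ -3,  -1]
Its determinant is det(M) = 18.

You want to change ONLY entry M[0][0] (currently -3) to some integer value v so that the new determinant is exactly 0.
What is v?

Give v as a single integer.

det is linear in entry M[0][0]: det = old_det + (v - -3) * C_00
Cofactor C_00 = -1
Want det = 0: 18 + (v - -3) * -1 = 0
  (v - -3) = -18 / -1 = 18
  v = -3 + (18) = 15

Answer: 15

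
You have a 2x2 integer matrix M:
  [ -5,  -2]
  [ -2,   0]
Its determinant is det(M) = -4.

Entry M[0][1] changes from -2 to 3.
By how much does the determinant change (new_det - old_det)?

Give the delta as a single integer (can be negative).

Cofactor C_01 = 2
Entry delta = 3 - -2 = 5
Det delta = entry_delta * cofactor = 5 * 2 = 10

Answer: 10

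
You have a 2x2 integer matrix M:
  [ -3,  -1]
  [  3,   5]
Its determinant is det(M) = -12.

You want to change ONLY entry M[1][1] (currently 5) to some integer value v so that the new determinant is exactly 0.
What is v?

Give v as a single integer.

Answer: 1

Derivation:
det is linear in entry M[1][1]: det = old_det + (v - 5) * C_11
Cofactor C_11 = -3
Want det = 0: -12 + (v - 5) * -3 = 0
  (v - 5) = 12 / -3 = -4
  v = 5 + (-4) = 1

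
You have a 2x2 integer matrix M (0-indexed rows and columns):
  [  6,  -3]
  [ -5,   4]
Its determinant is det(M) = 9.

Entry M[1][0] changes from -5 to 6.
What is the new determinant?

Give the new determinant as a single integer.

det is linear in row 1: changing M[1][0] by delta changes det by delta * cofactor(1,0).
Cofactor C_10 = (-1)^(1+0) * minor(1,0) = 3
Entry delta = 6 - -5 = 11
Det delta = 11 * 3 = 33
New det = 9 + 33 = 42

Answer: 42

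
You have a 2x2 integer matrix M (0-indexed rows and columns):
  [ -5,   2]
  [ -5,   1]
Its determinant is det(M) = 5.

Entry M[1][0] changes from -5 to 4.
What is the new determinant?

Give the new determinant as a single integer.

Answer: -13

Derivation:
det is linear in row 1: changing M[1][0] by delta changes det by delta * cofactor(1,0).
Cofactor C_10 = (-1)^(1+0) * minor(1,0) = -2
Entry delta = 4 - -5 = 9
Det delta = 9 * -2 = -18
New det = 5 + -18 = -13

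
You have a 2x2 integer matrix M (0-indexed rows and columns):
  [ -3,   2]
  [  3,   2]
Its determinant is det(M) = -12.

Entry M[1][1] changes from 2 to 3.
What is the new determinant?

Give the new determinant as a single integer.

det is linear in row 1: changing M[1][1] by delta changes det by delta * cofactor(1,1).
Cofactor C_11 = (-1)^(1+1) * minor(1,1) = -3
Entry delta = 3 - 2 = 1
Det delta = 1 * -3 = -3
New det = -12 + -3 = -15

Answer: -15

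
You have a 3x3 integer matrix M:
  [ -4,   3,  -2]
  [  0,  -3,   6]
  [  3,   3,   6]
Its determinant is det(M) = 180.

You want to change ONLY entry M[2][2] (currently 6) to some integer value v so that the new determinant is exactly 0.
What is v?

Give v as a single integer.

det is linear in entry M[2][2]: det = old_det + (v - 6) * C_22
Cofactor C_22 = 12
Want det = 0: 180 + (v - 6) * 12 = 0
  (v - 6) = -180 / 12 = -15
  v = 6 + (-15) = -9

Answer: -9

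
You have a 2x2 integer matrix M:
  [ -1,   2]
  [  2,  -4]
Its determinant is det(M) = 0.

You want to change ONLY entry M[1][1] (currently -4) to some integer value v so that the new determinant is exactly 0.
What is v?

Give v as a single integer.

det is linear in entry M[1][1]: det = old_det + (v - -4) * C_11
Cofactor C_11 = -1
Want det = 0: 0 + (v - -4) * -1 = 0
  (v - -4) = 0 / -1 = 0
  v = -4 + (0) = -4

Answer: -4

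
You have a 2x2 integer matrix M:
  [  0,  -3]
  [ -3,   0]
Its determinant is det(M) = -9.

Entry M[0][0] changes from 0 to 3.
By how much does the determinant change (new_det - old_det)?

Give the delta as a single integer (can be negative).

Cofactor C_00 = 0
Entry delta = 3 - 0 = 3
Det delta = entry_delta * cofactor = 3 * 0 = 0

Answer: 0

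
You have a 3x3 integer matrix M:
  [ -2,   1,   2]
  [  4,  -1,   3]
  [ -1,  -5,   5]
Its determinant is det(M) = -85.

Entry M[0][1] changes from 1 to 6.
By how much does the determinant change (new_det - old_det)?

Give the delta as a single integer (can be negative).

Answer: -115

Derivation:
Cofactor C_01 = -23
Entry delta = 6 - 1 = 5
Det delta = entry_delta * cofactor = 5 * -23 = -115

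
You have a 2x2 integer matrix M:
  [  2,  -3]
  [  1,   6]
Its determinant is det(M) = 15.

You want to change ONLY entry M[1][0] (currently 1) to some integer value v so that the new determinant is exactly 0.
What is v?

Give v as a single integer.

det is linear in entry M[1][0]: det = old_det + (v - 1) * C_10
Cofactor C_10 = 3
Want det = 0: 15 + (v - 1) * 3 = 0
  (v - 1) = -15 / 3 = -5
  v = 1 + (-5) = -4

Answer: -4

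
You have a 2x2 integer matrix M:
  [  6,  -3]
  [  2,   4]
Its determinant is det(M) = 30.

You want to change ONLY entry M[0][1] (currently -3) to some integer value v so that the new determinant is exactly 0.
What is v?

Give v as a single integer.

det is linear in entry M[0][1]: det = old_det + (v - -3) * C_01
Cofactor C_01 = -2
Want det = 0: 30 + (v - -3) * -2 = 0
  (v - -3) = -30 / -2 = 15
  v = -3 + (15) = 12

Answer: 12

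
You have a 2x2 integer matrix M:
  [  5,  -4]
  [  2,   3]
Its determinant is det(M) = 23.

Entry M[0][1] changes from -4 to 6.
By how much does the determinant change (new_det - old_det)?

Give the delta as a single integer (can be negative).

Answer: -20

Derivation:
Cofactor C_01 = -2
Entry delta = 6 - -4 = 10
Det delta = entry_delta * cofactor = 10 * -2 = -20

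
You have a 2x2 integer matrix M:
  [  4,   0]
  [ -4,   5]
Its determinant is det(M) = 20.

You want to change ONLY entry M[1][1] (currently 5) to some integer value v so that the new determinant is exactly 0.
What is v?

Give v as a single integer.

Answer: 0

Derivation:
det is linear in entry M[1][1]: det = old_det + (v - 5) * C_11
Cofactor C_11 = 4
Want det = 0: 20 + (v - 5) * 4 = 0
  (v - 5) = -20 / 4 = -5
  v = 5 + (-5) = 0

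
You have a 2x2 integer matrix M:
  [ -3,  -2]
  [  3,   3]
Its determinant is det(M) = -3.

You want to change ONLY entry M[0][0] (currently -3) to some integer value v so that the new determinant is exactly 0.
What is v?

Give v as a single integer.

Answer: -2

Derivation:
det is linear in entry M[0][0]: det = old_det + (v - -3) * C_00
Cofactor C_00 = 3
Want det = 0: -3 + (v - -3) * 3 = 0
  (v - -3) = 3 / 3 = 1
  v = -3 + (1) = -2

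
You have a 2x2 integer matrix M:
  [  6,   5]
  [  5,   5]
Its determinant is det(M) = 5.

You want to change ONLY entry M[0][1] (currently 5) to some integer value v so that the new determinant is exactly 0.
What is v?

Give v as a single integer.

Answer: 6

Derivation:
det is linear in entry M[0][1]: det = old_det + (v - 5) * C_01
Cofactor C_01 = -5
Want det = 0: 5 + (v - 5) * -5 = 0
  (v - 5) = -5 / -5 = 1
  v = 5 + (1) = 6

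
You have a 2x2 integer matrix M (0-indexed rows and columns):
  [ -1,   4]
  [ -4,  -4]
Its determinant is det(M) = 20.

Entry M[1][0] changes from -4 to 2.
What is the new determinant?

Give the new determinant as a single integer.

Answer: -4

Derivation:
det is linear in row 1: changing M[1][0] by delta changes det by delta * cofactor(1,0).
Cofactor C_10 = (-1)^(1+0) * minor(1,0) = -4
Entry delta = 2 - -4 = 6
Det delta = 6 * -4 = -24
New det = 20 + -24 = -4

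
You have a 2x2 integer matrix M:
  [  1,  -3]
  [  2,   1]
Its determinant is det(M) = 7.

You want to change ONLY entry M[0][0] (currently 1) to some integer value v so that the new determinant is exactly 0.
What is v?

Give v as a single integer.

Answer: -6

Derivation:
det is linear in entry M[0][0]: det = old_det + (v - 1) * C_00
Cofactor C_00 = 1
Want det = 0: 7 + (v - 1) * 1 = 0
  (v - 1) = -7 / 1 = -7
  v = 1 + (-7) = -6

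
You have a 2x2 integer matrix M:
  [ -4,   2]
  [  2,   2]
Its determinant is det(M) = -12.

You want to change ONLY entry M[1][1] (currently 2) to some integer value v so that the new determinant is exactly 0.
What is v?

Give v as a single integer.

det is linear in entry M[1][1]: det = old_det + (v - 2) * C_11
Cofactor C_11 = -4
Want det = 0: -12 + (v - 2) * -4 = 0
  (v - 2) = 12 / -4 = -3
  v = 2 + (-3) = -1

Answer: -1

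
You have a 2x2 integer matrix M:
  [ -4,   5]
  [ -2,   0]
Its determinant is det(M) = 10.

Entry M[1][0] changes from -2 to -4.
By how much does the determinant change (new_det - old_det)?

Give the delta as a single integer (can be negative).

Cofactor C_10 = -5
Entry delta = -4 - -2 = -2
Det delta = entry_delta * cofactor = -2 * -5 = 10

Answer: 10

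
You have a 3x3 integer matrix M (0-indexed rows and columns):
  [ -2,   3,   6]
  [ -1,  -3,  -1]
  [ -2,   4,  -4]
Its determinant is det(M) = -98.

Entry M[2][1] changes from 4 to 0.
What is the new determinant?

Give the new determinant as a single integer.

det is linear in row 2: changing M[2][1] by delta changes det by delta * cofactor(2,1).
Cofactor C_21 = (-1)^(2+1) * minor(2,1) = -8
Entry delta = 0 - 4 = -4
Det delta = -4 * -8 = 32
New det = -98 + 32 = -66

Answer: -66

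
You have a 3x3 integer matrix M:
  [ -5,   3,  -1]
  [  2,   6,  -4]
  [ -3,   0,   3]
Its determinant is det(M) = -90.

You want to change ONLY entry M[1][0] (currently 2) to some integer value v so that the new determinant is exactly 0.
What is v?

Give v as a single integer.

Answer: -8

Derivation:
det is linear in entry M[1][0]: det = old_det + (v - 2) * C_10
Cofactor C_10 = -9
Want det = 0: -90 + (v - 2) * -9 = 0
  (v - 2) = 90 / -9 = -10
  v = 2 + (-10) = -8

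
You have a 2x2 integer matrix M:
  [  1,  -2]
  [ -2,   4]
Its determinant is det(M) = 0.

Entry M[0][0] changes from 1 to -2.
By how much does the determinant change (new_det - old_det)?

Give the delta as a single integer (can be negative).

Cofactor C_00 = 4
Entry delta = -2 - 1 = -3
Det delta = entry_delta * cofactor = -3 * 4 = -12

Answer: -12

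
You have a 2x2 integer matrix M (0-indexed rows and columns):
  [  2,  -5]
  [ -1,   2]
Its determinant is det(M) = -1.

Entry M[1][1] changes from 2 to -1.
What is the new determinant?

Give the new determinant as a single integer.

det is linear in row 1: changing M[1][1] by delta changes det by delta * cofactor(1,1).
Cofactor C_11 = (-1)^(1+1) * minor(1,1) = 2
Entry delta = -1 - 2 = -3
Det delta = -3 * 2 = -6
New det = -1 + -6 = -7

Answer: -7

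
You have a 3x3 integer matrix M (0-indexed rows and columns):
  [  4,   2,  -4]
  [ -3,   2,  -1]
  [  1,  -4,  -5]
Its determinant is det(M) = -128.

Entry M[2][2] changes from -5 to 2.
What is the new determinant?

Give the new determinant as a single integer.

det is linear in row 2: changing M[2][2] by delta changes det by delta * cofactor(2,2).
Cofactor C_22 = (-1)^(2+2) * minor(2,2) = 14
Entry delta = 2 - -5 = 7
Det delta = 7 * 14 = 98
New det = -128 + 98 = -30

Answer: -30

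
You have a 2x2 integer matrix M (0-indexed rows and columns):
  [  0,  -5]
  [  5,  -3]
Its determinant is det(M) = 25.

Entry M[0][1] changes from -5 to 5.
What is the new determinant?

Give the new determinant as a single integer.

det is linear in row 0: changing M[0][1] by delta changes det by delta * cofactor(0,1).
Cofactor C_01 = (-1)^(0+1) * minor(0,1) = -5
Entry delta = 5 - -5 = 10
Det delta = 10 * -5 = -50
New det = 25 + -50 = -25

Answer: -25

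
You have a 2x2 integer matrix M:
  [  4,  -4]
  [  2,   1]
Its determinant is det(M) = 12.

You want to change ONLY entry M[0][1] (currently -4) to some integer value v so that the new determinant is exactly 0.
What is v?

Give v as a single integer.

det is linear in entry M[0][1]: det = old_det + (v - -4) * C_01
Cofactor C_01 = -2
Want det = 0: 12 + (v - -4) * -2 = 0
  (v - -4) = -12 / -2 = 6
  v = -4 + (6) = 2

Answer: 2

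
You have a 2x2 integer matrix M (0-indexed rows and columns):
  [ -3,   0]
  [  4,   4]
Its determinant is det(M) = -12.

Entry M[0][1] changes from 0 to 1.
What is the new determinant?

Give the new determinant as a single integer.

Answer: -16

Derivation:
det is linear in row 0: changing M[0][1] by delta changes det by delta * cofactor(0,1).
Cofactor C_01 = (-1)^(0+1) * minor(0,1) = -4
Entry delta = 1 - 0 = 1
Det delta = 1 * -4 = -4
New det = -12 + -4 = -16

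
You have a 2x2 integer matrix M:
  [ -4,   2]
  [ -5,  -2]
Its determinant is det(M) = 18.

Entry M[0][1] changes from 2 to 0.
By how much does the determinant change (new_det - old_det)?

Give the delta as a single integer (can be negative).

Answer: -10

Derivation:
Cofactor C_01 = 5
Entry delta = 0 - 2 = -2
Det delta = entry_delta * cofactor = -2 * 5 = -10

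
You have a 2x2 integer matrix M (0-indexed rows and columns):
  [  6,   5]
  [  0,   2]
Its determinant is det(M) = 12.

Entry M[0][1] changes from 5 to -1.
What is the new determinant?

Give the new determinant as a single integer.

det is linear in row 0: changing M[0][1] by delta changes det by delta * cofactor(0,1).
Cofactor C_01 = (-1)^(0+1) * minor(0,1) = 0
Entry delta = -1 - 5 = -6
Det delta = -6 * 0 = 0
New det = 12 + 0 = 12

Answer: 12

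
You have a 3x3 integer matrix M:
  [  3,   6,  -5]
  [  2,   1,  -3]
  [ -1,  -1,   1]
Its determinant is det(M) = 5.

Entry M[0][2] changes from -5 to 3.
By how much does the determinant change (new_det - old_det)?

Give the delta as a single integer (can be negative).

Answer: -8

Derivation:
Cofactor C_02 = -1
Entry delta = 3 - -5 = 8
Det delta = entry_delta * cofactor = 8 * -1 = -8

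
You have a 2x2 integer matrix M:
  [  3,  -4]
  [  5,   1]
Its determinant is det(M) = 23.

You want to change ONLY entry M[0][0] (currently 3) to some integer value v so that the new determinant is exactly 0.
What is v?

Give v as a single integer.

det is linear in entry M[0][0]: det = old_det + (v - 3) * C_00
Cofactor C_00 = 1
Want det = 0: 23 + (v - 3) * 1 = 0
  (v - 3) = -23 / 1 = -23
  v = 3 + (-23) = -20

Answer: -20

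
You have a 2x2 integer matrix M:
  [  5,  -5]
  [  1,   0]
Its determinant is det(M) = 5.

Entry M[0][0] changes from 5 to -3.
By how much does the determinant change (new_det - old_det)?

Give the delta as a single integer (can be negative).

Cofactor C_00 = 0
Entry delta = -3 - 5 = -8
Det delta = entry_delta * cofactor = -8 * 0 = 0

Answer: 0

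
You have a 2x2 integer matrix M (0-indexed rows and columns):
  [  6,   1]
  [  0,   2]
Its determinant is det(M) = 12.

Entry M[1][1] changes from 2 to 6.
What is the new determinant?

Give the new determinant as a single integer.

det is linear in row 1: changing M[1][1] by delta changes det by delta * cofactor(1,1).
Cofactor C_11 = (-1)^(1+1) * minor(1,1) = 6
Entry delta = 6 - 2 = 4
Det delta = 4 * 6 = 24
New det = 12 + 24 = 36

Answer: 36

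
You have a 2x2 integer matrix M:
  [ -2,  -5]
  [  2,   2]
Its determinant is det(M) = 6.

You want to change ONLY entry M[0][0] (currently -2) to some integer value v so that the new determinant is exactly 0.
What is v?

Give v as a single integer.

Answer: -5

Derivation:
det is linear in entry M[0][0]: det = old_det + (v - -2) * C_00
Cofactor C_00 = 2
Want det = 0: 6 + (v - -2) * 2 = 0
  (v - -2) = -6 / 2 = -3
  v = -2 + (-3) = -5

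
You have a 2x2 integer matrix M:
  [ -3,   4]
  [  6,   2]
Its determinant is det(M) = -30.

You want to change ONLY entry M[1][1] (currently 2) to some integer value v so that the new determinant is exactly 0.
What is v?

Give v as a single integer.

Answer: -8

Derivation:
det is linear in entry M[1][1]: det = old_det + (v - 2) * C_11
Cofactor C_11 = -3
Want det = 0: -30 + (v - 2) * -3 = 0
  (v - 2) = 30 / -3 = -10
  v = 2 + (-10) = -8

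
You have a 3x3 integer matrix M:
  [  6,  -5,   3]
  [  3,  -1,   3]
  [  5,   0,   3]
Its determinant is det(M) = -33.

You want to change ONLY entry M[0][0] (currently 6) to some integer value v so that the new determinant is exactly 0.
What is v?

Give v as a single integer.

det is linear in entry M[0][0]: det = old_det + (v - 6) * C_00
Cofactor C_00 = -3
Want det = 0: -33 + (v - 6) * -3 = 0
  (v - 6) = 33 / -3 = -11
  v = 6 + (-11) = -5

Answer: -5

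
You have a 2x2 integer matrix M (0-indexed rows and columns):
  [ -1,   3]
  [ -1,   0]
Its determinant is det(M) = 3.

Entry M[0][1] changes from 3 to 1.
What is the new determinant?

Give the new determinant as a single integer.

Answer: 1

Derivation:
det is linear in row 0: changing M[0][1] by delta changes det by delta * cofactor(0,1).
Cofactor C_01 = (-1)^(0+1) * minor(0,1) = 1
Entry delta = 1 - 3 = -2
Det delta = -2 * 1 = -2
New det = 3 + -2 = 1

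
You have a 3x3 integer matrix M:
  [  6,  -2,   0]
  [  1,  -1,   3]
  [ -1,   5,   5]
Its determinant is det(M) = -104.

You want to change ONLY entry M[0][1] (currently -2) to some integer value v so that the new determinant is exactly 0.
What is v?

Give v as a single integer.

Answer: -15

Derivation:
det is linear in entry M[0][1]: det = old_det + (v - -2) * C_01
Cofactor C_01 = -8
Want det = 0: -104 + (v - -2) * -8 = 0
  (v - -2) = 104 / -8 = -13
  v = -2 + (-13) = -15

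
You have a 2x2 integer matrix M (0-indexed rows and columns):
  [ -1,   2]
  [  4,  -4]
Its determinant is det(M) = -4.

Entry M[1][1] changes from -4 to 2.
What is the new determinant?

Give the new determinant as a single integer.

det is linear in row 1: changing M[1][1] by delta changes det by delta * cofactor(1,1).
Cofactor C_11 = (-1)^(1+1) * minor(1,1) = -1
Entry delta = 2 - -4 = 6
Det delta = 6 * -1 = -6
New det = -4 + -6 = -10

Answer: -10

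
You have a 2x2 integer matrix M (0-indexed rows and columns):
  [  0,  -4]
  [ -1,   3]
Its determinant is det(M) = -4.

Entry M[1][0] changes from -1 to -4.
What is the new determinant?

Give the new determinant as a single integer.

det is linear in row 1: changing M[1][0] by delta changes det by delta * cofactor(1,0).
Cofactor C_10 = (-1)^(1+0) * minor(1,0) = 4
Entry delta = -4 - -1 = -3
Det delta = -3 * 4 = -12
New det = -4 + -12 = -16

Answer: -16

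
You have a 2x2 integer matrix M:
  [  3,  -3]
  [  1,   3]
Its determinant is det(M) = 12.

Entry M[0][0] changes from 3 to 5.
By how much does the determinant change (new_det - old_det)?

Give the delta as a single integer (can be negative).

Answer: 6

Derivation:
Cofactor C_00 = 3
Entry delta = 5 - 3 = 2
Det delta = entry_delta * cofactor = 2 * 3 = 6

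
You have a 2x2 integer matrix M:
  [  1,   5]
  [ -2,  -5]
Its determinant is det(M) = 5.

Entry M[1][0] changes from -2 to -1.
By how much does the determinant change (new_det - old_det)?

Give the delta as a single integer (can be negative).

Answer: -5

Derivation:
Cofactor C_10 = -5
Entry delta = -1 - -2 = 1
Det delta = entry_delta * cofactor = 1 * -5 = -5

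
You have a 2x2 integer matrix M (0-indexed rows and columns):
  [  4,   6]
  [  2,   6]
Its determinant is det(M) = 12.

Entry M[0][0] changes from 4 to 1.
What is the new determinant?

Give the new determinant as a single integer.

Answer: -6

Derivation:
det is linear in row 0: changing M[0][0] by delta changes det by delta * cofactor(0,0).
Cofactor C_00 = (-1)^(0+0) * minor(0,0) = 6
Entry delta = 1 - 4 = -3
Det delta = -3 * 6 = -18
New det = 12 + -18 = -6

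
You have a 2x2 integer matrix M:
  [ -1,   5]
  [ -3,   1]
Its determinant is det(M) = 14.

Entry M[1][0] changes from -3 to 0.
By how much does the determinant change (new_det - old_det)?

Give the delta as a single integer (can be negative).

Cofactor C_10 = -5
Entry delta = 0 - -3 = 3
Det delta = entry_delta * cofactor = 3 * -5 = -15

Answer: -15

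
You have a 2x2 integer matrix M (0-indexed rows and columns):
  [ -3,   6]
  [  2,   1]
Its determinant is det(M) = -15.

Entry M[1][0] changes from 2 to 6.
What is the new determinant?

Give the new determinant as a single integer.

det is linear in row 1: changing M[1][0] by delta changes det by delta * cofactor(1,0).
Cofactor C_10 = (-1)^(1+0) * minor(1,0) = -6
Entry delta = 6 - 2 = 4
Det delta = 4 * -6 = -24
New det = -15 + -24 = -39

Answer: -39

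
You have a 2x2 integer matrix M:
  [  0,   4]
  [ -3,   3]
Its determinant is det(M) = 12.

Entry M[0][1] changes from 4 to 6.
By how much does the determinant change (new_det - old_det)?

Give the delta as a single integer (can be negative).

Cofactor C_01 = 3
Entry delta = 6 - 4 = 2
Det delta = entry_delta * cofactor = 2 * 3 = 6

Answer: 6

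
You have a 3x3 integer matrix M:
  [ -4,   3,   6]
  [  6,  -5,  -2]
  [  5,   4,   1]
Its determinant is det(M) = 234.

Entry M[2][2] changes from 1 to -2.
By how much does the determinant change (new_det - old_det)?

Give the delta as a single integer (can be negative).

Cofactor C_22 = 2
Entry delta = -2 - 1 = -3
Det delta = entry_delta * cofactor = -3 * 2 = -6

Answer: -6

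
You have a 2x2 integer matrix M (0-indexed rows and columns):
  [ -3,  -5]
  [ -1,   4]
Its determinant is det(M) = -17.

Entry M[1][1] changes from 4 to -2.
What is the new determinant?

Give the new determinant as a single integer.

Answer: 1

Derivation:
det is linear in row 1: changing M[1][1] by delta changes det by delta * cofactor(1,1).
Cofactor C_11 = (-1)^(1+1) * minor(1,1) = -3
Entry delta = -2 - 4 = -6
Det delta = -6 * -3 = 18
New det = -17 + 18 = 1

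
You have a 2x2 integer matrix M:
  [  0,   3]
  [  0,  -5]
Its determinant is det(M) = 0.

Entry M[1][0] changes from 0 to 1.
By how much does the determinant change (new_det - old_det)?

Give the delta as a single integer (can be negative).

Answer: -3

Derivation:
Cofactor C_10 = -3
Entry delta = 1 - 0 = 1
Det delta = entry_delta * cofactor = 1 * -3 = -3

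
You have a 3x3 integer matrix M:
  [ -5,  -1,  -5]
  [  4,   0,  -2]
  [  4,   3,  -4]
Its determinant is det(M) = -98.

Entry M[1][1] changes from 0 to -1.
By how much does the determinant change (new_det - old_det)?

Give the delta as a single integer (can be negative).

Answer: -40

Derivation:
Cofactor C_11 = 40
Entry delta = -1 - 0 = -1
Det delta = entry_delta * cofactor = -1 * 40 = -40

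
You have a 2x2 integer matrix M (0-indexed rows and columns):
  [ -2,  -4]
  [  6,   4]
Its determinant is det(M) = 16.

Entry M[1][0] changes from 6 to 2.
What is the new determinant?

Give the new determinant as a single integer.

Answer: 0

Derivation:
det is linear in row 1: changing M[1][0] by delta changes det by delta * cofactor(1,0).
Cofactor C_10 = (-1)^(1+0) * minor(1,0) = 4
Entry delta = 2 - 6 = -4
Det delta = -4 * 4 = -16
New det = 16 + -16 = 0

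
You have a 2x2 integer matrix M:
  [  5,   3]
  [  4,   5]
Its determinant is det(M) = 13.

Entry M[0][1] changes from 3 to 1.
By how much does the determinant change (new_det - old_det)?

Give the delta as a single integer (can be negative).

Answer: 8

Derivation:
Cofactor C_01 = -4
Entry delta = 1 - 3 = -2
Det delta = entry_delta * cofactor = -2 * -4 = 8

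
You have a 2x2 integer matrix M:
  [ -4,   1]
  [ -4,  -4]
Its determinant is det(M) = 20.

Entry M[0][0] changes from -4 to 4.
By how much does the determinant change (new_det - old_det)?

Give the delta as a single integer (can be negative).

Cofactor C_00 = -4
Entry delta = 4 - -4 = 8
Det delta = entry_delta * cofactor = 8 * -4 = -32

Answer: -32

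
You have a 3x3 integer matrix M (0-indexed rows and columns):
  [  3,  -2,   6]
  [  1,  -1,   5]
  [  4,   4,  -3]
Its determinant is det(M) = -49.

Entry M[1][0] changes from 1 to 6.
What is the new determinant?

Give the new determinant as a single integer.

Answer: 41

Derivation:
det is linear in row 1: changing M[1][0] by delta changes det by delta * cofactor(1,0).
Cofactor C_10 = (-1)^(1+0) * minor(1,0) = 18
Entry delta = 6 - 1 = 5
Det delta = 5 * 18 = 90
New det = -49 + 90 = 41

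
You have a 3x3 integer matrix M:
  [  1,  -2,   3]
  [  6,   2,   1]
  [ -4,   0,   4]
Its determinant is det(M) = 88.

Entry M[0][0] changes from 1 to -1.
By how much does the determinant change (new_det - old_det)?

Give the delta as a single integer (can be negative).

Cofactor C_00 = 8
Entry delta = -1 - 1 = -2
Det delta = entry_delta * cofactor = -2 * 8 = -16

Answer: -16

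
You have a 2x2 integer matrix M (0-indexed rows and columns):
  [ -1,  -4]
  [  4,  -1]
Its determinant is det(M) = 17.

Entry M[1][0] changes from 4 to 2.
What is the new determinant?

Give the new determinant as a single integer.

Answer: 9

Derivation:
det is linear in row 1: changing M[1][0] by delta changes det by delta * cofactor(1,0).
Cofactor C_10 = (-1)^(1+0) * minor(1,0) = 4
Entry delta = 2 - 4 = -2
Det delta = -2 * 4 = -8
New det = 17 + -8 = 9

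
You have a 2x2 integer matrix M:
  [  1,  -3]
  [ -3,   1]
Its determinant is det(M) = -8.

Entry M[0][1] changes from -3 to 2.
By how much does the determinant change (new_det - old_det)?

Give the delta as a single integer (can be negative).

Cofactor C_01 = 3
Entry delta = 2 - -3 = 5
Det delta = entry_delta * cofactor = 5 * 3 = 15

Answer: 15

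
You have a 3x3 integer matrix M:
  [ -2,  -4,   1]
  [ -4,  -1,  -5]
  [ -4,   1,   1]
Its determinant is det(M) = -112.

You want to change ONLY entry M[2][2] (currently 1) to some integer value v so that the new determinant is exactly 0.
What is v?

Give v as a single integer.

det is linear in entry M[2][2]: det = old_det + (v - 1) * C_22
Cofactor C_22 = -14
Want det = 0: -112 + (v - 1) * -14 = 0
  (v - 1) = 112 / -14 = -8
  v = 1 + (-8) = -7

Answer: -7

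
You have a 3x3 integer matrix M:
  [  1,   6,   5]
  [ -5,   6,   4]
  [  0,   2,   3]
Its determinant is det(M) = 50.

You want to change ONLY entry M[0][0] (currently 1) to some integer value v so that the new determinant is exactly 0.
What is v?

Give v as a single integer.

Answer: -4

Derivation:
det is linear in entry M[0][0]: det = old_det + (v - 1) * C_00
Cofactor C_00 = 10
Want det = 0: 50 + (v - 1) * 10 = 0
  (v - 1) = -50 / 10 = -5
  v = 1 + (-5) = -4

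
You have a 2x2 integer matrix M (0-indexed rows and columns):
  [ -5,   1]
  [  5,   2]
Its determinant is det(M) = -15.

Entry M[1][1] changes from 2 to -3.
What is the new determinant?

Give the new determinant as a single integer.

det is linear in row 1: changing M[1][1] by delta changes det by delta * cofactor(1,1).
Cofactor C_11 = (-1)^(1+1) * minor(1,1) = -5
Entry delta = -3 - 2 = -5
Det delta = -5 * -5 = 25
New det = -15 + 25 = 10

Answer: 10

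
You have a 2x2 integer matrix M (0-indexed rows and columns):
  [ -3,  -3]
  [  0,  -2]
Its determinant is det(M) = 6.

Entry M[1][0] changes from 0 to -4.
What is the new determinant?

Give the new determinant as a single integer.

Answer: -6

Derivation:
det is linear in row 1: changing M[1][0] by delta changes det by delta * cofactor(1,0).
Cofactor C_10 = (-1)^(1+0) * minor(1,0) = 3
Entry delta = -4 - 0 = -4
Det delta = -4 * 3 = -12
New det = 6 + -12 = -6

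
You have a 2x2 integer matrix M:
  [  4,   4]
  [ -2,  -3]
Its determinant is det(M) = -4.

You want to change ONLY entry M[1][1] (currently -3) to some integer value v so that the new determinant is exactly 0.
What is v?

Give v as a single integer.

Answer: -2

Derivation:
det is linear in entry M[1][1]: det = old_det + (v - -3) * C_11
Cofactor C_11 = 4
Want det = 0: -4 + (v - -3) * 4 = 0
  (v - -3) = 4 / 4 = 1
  v = -3 + (1) = -2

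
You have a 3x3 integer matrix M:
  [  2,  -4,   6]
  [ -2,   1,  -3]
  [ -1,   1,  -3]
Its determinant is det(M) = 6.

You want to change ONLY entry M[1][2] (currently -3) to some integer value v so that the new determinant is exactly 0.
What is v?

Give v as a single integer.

Answer: -6

Derivation:
det is linear in entry M[1][2]: det = old_det + (v - -3) * C_12
Cofactor C_12 = 2
Want det = 0: 6 + (v - -3) * 2 = 0
  (v - -3) = -6 / 2 = -3
  v = -3 + (-3) = -6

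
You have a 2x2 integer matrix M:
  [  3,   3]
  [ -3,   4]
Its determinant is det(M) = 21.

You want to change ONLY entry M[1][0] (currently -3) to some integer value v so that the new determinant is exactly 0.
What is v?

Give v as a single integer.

Answer: 4

Derivation:
det is linear in entry M[1][0]: det = old_det + (v - -3) * C_10
Cofactor C_10 = -3
Want det = 0: 21 + (v - -3) * -3 = 0
  (v - -3) = -21 / -3 = 7
  v = -3 + (7) = 4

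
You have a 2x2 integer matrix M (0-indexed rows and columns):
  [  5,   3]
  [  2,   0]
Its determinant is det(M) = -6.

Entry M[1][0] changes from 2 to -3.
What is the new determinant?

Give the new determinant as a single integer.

det is linear in row 1: changing M[1][0] by delta changes det by delta * cofactor(1,0).
Cofactor C_10 = (-1)^(1+0) * minor(1,0) = -3
Entry delta = -3 - 2 = -5
Det delta = -5 * -3 = 15
New det = -6 + 15 = 9

Answer: 9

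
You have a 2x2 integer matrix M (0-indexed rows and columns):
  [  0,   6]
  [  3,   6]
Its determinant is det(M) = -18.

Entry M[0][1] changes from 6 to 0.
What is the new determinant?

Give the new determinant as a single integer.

det is linear in row 0: changing M[0][1] by delta changes det by delta * cofactor(0,1).
Cofactor C_01 = (-1)^(0+1) * minor(0,1) = -3
Entry delta = 0 - 6 = -6
Det delta = -6 * -3 = 18
New det = -18 + 18 = 0

Answer: 0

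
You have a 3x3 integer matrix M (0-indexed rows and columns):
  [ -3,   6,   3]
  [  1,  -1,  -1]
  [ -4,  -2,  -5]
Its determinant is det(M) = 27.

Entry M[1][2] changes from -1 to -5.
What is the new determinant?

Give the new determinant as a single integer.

det is linear in row 1: changing M[1][2] by delta changes det by delta * cofactor(1,2).
Cofactor C_12 = (-1)^(1+2) * minor(1,2) = -30
Entry delta = -5 - -1 = -4
Det delta = -4 * -30 = 120
New det = 27 + 120 = 147

Answer: 147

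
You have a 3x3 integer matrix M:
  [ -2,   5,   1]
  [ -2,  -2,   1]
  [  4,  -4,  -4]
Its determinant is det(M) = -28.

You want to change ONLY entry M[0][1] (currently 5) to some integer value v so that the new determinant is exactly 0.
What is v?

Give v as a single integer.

Answer: -2

Derivation:
det is linear in entry M[0][1]: det = old_det + (v - 5) * C_01
Cofactor C_01 = -4
Want det = 0: -28 + (v - 5) * -4 = 0
  (v - 5) = 28 / -4 = -7
  v = 5 + (-7) = -2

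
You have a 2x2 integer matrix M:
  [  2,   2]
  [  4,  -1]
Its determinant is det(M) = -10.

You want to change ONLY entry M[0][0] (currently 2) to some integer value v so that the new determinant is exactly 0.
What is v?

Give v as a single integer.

det is linear in entry M[0][0]: det = old_det + (v - 2) * C_00
Cofactor C_00 = -1
Want det = 0: -10 + (v - 2) * -1 = 0
  (v - 2) = 10 / -1 = -10
  v = 2 + (-10) = -8

Answer: -8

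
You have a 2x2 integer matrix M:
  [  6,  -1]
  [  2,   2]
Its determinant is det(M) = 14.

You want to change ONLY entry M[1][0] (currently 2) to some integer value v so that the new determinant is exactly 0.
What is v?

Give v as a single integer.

Answer: -12

Derivation:
det is linear in entry M[1][0]: det = old_det + (v - 2) * C_10
Cofactor C_10 = 1
Want det = 0: 14 + (v - 2) * 1 = 0
  (v - 2) = -14 / 1 = -14
  v = 2 + (-14) = -12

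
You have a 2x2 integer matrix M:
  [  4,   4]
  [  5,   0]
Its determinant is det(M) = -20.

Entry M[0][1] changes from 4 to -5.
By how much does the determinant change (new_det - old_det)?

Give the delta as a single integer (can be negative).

Answer: 45

Derivation:
Cofactor C_01 = -5
Entry delta = -5 - 4 = -9
Det delta = entry_delta * cofactor = -9 * -5 = 45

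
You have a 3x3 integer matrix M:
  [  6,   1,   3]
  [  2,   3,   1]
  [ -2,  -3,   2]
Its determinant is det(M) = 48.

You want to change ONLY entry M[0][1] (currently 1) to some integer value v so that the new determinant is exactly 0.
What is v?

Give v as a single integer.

det is linear in entry M[0][1]: det = old_det + (v - 1) * C_01
Cofactor C_01 = -6
Want det = 0: 48 + (v - 1) * -6 = 0
  (v - 1) = -48 / -6 = 8
  v = 1 + (8) = 9

Answer: 9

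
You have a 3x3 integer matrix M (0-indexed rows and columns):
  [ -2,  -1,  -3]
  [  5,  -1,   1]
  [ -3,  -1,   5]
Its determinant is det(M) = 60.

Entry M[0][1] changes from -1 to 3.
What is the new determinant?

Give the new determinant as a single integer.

Answer: -52

Derivation:
det is linear in row 0: changing M[0][1] by delta changes det by delta * cofactor(0,1).
Cofactor C_01 = (-1)^(0+1) * minor(0,1) = -28
Entry delta = 3 - -1 = 4
Det delta = 4 * -28 = -112
New det = 60 + -112 = -52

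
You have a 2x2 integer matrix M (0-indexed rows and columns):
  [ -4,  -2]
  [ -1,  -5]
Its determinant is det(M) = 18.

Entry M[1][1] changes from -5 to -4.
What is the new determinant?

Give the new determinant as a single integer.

det is linear in row 1: changing M[1][1] by delta changes det by delta * cofactor(1,1).
Cofactor C_11 = (-1)^(1+1) * minor(1,1) = -4
Entry delta = -4 - -5 = 1
Det delta = 1 * -4 = -4
New det = 18 + -4 = 14

Answer: 14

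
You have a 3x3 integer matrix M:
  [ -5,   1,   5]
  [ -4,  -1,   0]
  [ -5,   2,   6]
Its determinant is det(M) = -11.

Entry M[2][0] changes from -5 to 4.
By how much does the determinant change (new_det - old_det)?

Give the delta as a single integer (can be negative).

Cofactor C_20 = 5
Entry delta = 4 - -5 = 9
Det delta = entry_delta * cofactor = 9 * 5 = 45

Answer: 45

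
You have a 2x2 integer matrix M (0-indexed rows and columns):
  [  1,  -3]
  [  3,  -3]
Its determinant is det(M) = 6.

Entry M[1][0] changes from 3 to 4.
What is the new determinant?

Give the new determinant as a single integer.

Answer: 9

Derivation:
det is linear in row 1: changing M[1][0] by delta changes det by delta * cofactor(1,0).
Cofactor C_10 = (-1)^(1+0) * minor(1,0) = 3
Entry delta = 4 - 3 = 1
Det delta = 1 * 3 = 3
New det = 6 + 3 = 9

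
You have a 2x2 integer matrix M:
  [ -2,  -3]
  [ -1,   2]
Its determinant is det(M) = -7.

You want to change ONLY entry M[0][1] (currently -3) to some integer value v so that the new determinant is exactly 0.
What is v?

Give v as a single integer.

Answer: 4

Derivation:
det is linear in entry M[0][1]: det = old_det + (v - -3) * C_01
Cofactor C_01 = 1
Want det = 0: -7 + (v - -3) * 1 = 0
  (v - -3) = 7 / 1 = 7
  v = -3 + (7) = 4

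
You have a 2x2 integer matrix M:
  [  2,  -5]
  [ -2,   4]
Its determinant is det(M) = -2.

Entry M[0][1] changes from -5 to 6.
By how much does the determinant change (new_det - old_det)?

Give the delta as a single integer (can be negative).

Answer: 22

Derivation:
Cofactor C_01 = 2
Entry delta = 6 - -5 = 11
Det delta = entry_delta * cofactor = 11 * 2 = 22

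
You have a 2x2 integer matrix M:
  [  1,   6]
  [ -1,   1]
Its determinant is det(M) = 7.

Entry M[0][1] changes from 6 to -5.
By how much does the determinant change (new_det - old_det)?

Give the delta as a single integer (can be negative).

Answer: -11

Derivation:
Cofactor C_01 = 1
Entry delta = -5 - 6 = -11
Det delta = entry_delta * cofactor = -11 * 1 = -11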